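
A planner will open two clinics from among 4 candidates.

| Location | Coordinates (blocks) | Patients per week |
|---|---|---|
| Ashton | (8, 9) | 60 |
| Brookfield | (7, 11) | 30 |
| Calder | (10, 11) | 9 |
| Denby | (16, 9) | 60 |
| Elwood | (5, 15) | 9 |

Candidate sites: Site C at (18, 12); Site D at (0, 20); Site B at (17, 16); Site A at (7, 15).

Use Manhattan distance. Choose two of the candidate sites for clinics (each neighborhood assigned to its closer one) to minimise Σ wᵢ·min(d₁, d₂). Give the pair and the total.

{Site C, Site A}, total 921

Evaluate every pair (each demand assigned to the nearer of the two):
  {Site C, Site A}: total = 921
  {Site B, Site A}: total = 1101
  {Site D, Site A}: total = 1521
  {Site C, Site D}: total = 1611
  {Site C, Site B}: total = 1638
  {Site D, Site B}: total = 2088
Best pair: {Site C, Site A} with total 921.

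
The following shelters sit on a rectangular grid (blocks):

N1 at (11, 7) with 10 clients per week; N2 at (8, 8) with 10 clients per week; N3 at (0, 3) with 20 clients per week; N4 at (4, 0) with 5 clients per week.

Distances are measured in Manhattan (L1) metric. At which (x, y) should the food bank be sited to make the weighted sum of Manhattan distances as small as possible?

(4, 3)

Manhattan distance separates: Σwᵢ(|x−xᵢ|+|y−yᵢ|) = Σwᵢ|x−xᵢ| + Σwᵢ|y−yᵢ|, so x and y are optimised independently as 1-D weighted medians.
Total weight W = 45; half = 22.5.
x-coordinate, sorted with cumulative weight:
  x=0 (N3, w=20) cum 20
  x=4 (N4, w=5) cum 25  ← median
  x=8 (N2, w=10) cum 35
  x=11 (N1, w=10) cum 45
⇒ x* = 4
y-coordinate, sorted with cumulative weight:
  y=0 (N4, w=5) cum 5
  y=3 (N3, w=20) cum 25  ← median
  y=7 (N1, w=10) cum 35
  y=8 (N2, w=10) cum 45
⇒ y* = 3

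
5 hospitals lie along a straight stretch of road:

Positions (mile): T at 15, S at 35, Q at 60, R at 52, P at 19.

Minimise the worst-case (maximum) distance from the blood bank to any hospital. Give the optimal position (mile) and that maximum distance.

location 37.5, max distance 22.5

The 1-center on a line is the midpoint of the two extreme points: leftmost at 15, rightmost at 60.
Optimal location = (15 + 60)/2 = 37.5; maximum distance = (60 − 15)/2 = 22.5.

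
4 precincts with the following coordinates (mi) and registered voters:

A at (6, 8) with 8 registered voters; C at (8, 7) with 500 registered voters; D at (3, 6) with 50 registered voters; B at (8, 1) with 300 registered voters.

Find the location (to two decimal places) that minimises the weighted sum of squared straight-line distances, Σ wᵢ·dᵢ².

The minimiser of Σwᵢ‖p−pᵢ‖² is the weighted centroid p* = (Σwᵢpᵢ)/(Σwᵢ).
Σwᵢ = 858.
Σwᵢxᵢ = 8·6 + 500·8 + 50·3 + 300·8 = 6598.
Σwᵢyᵢ = 8·8 + 500·7 + 50·6 + 300·1 = 4164.
x* = 6598/858 = 7.69, y* = 4164/858 = 4.85.

(7.69, 4.85)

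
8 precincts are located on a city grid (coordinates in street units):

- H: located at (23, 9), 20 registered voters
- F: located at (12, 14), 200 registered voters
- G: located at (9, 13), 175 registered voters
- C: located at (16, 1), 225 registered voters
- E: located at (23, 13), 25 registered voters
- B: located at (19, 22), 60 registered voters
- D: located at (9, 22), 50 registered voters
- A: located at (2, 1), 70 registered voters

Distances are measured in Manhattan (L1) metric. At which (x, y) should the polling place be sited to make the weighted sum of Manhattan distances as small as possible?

Manhattan distance separates: Σwᵢ(|x−xᵢ|+|y−yᵢ|) = Σwᵢ|x−xᵢ| + Σwᵢ|y−yᵢ|, so x and y are optimised independently as 1-D weighted medians.
Total weight W = 825; half = 412.5.
x-coordinate, sorted with cumulative weight:
  x=2 (A, w=70) cum 70
  x=9 (G, w=175) cum 245
  x=9 (D, w=50) cum 295
  x=12 (F, w=200) cum 495  ← median
  x=16 (C, w=225) cum 720
  x=19 (B, w=60) cum 780
  x=23 (H, w=20) cum 800
  x=23 (E, w=25) cum 825
⇒ x* = 12
y-coordinate, sorted with cumulative weight:
  y=1 (C, w=225) cum 225
  y=1 (A, w=70) cum 295
  y=9 (H, w=20) cum 315
  y=13 (G, w=175) cum 490  ← median
  y=13 (E, w=25) cum 515
  y=14 (F, w=200) cum 715
  y=22 (B, w=60) cum 775
  y=22 (D, w=50) cum 825
⇒ y* = 13

(12, 13)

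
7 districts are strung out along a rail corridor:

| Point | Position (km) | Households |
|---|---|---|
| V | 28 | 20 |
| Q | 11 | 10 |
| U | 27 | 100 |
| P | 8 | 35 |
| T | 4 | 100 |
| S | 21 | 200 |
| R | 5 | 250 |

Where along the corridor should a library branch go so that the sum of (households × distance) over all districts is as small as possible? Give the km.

For a sum of weighted absolute distances on a line, the optimum is the weighted median (not the mean). Total weight W = 715; half-weight = 357.5.
Sort by position and accumulate weight:
  km 4 (T, w=100) → cum 100
  km 5 (R, w=250) → cum 350
  km 8 (P, w=35) → cum 385  ≥ 357.5 → median here
  km 11 (Q, w=10) → cum 395
  km 21 (S, w=200) → cum 595
  km 27 (U, w=100) → cum 695
  km 28 (V, w=20) → cum 715
Optimal location: km 8.

x = 8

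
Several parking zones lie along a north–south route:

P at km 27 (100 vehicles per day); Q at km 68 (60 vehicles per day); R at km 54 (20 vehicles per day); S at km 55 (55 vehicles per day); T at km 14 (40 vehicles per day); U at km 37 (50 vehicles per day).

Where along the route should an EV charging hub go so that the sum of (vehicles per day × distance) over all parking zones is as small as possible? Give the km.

x = 37

For a sum of weighted absolute distances on a line, the optimum is the weighted median (not the mean). Total weight W = 325; half-weight = 162.5.
Sort by position and accumulate weight:
  km 14 (T, w=40) → cum 40
  km 27 (P, w=100) → cum 140
  km 37 (U, w=50) → cum 190  ≥ 162.5 → median here
  km 54 (R, w=20) → cum 210
  km 55 (S, w=55) → cum 265
  km 68 (Q, w=60) → cum 325
Optimal location: km 37.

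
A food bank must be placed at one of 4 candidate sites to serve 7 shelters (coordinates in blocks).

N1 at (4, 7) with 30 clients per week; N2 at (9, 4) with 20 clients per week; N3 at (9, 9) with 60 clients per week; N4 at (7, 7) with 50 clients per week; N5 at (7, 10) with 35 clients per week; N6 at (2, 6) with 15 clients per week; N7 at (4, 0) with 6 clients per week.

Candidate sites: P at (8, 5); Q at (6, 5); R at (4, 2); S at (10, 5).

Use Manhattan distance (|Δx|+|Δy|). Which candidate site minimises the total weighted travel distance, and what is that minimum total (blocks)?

Total weighted distance at each candidate:
  P (8, 5): total = 1039
  Q (6, 5): total = 1097
  R (4, 2): total = 1897
  S (10, 5): total = 1311
Minimum is at P with total 1039 blocks.

P, total 1039 blocks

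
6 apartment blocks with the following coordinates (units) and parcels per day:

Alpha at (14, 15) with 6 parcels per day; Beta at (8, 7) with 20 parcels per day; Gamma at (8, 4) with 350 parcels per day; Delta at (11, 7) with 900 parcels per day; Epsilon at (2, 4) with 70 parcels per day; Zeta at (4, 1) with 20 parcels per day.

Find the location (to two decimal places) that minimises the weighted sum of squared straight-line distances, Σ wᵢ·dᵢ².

The minimiser of Σwᵢ‖p−pᵢ‖² is the weighted centroid p* = (Σwᵢpᵢ)/(Σwᵢ).
Σwᵢ = 1366.
Σwᵢxᵢ = 6·14 + 20·8 + 350·8 + 900·11 + 70·2 + 20·4 = 13164.
Σwᵢyᵢ = 6·15 + 20·7 + 350·4 + 900·7 + 70·4 + 20·1 = 8230.
x* = 13164/1366 = 9.64, y* = 8230/1366 = 6.02.

(9.64, 6.02)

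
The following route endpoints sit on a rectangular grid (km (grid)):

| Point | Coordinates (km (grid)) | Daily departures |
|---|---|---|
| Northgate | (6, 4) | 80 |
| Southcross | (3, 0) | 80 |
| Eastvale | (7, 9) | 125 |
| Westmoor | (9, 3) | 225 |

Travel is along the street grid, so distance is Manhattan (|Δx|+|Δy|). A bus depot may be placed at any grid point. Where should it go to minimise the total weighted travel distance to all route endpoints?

Manhattan distance separates: Σwᵢ(|x−xᵢ|+|y−yᵢ|) = Σwᵢ|x−xᵢ| + Σwᵢ|y−yᵢ|, so x and y are optimised independently as 1-D weighted medians.
Total weight W = 510; half = 255.
x-coordinate, sorted with cumulative weight:
  x=3 (Southcross, w=80) cum 80
  x=6 (Northgate, w=80) cum 160
  x=7 (Eastvale, w=125) cum 285  ← median
  x=9 (Westmoor, w=225) cum 510
⇒ x* = 7
y-coordinate, sorted with cumulative weight:
  y=0 (Southcross, w=80) cum 80
  y=3 (Westmoor, w=225) cum 305  ← median
  y=4 (Northgate, w=80) cum 385
  y=9 (Eastvale, w=125) cum 510
⇒ y* = 3

(7, 3)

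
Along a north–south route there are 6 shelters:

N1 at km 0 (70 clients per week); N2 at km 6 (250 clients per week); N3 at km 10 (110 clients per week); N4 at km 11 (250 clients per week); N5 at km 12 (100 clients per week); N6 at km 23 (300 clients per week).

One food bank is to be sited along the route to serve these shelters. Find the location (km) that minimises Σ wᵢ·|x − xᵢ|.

x = 11

For a sum of weighted absolute distances on a line, the optimum is the weighted median (not the mean). Total weight W = 1080; half-weight = 540.
Sort by position and accumulate weight:
  km 0 (N1, w=70) → cum 70
  km 6 (N2, w=250) → cum 320
  km 10 (N3, w=110) → cum 430
  km 11 (N4, w=250) → cum 680  ≥ 540 → median here
  km 12 (N5, w=100) → cum 780
  km 23 (N6, w=300) → cum 1080
Optimal location: km 11.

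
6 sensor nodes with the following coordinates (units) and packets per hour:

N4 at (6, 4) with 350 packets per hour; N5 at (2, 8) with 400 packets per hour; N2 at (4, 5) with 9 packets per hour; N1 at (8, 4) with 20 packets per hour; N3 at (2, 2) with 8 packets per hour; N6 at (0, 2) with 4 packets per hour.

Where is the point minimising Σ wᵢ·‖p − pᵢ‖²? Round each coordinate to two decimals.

(3.93, 6.00)

The minimiser of Σwᵢ‖p−pᵢ‖² is the weighted centroid p* = (Σwᵢpᵢ)/(Σwᵢ).
Σwᵢ = 791.
Σwᵢxᵢ = 350·6 + 400·2 + 9·4 + 20·8 + 8·2 + 4·0 = 3112.
Σwᵢyᵢ = 350·4 + 400·8 + 9·5 + 20·4 + 8·2 + 4·2 = 4749.
x* = 3112/791 = 3.93, y* = 4749/791 = 6.00.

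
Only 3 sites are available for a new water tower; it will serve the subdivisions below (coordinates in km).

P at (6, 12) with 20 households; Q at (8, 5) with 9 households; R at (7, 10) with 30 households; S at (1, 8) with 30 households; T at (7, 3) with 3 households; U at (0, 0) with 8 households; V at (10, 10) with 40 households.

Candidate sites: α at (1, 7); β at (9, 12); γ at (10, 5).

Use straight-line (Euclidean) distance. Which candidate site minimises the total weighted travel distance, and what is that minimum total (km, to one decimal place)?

β, total 713.9 km

Total weighted distance at each candidate:
  α (1, 7): total = 895.9
  β (9, 12): total = 713.9
  γ (10, 5): total = 939.0
Minimum is at β with total 713.9 km.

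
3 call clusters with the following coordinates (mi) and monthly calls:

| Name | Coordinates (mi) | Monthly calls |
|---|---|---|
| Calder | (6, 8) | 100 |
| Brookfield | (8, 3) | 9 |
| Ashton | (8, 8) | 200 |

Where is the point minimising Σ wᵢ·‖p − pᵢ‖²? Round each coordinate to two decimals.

The minimiser of Σwᵢ‖p−pᵢ‖² is the weighted centroid p* = (Σwᵢpᵢ)/(Σwᵢ).
Σwᵢ = 309.
Σwᵢxᵢ = 100·6 + 9·8 + 200·8 = 2272.
Σwᵢyᵢ = 100·8 + 9·3 + 200·8 = 2427.
x* = 2272/309 = 7.35, y* = 2427/309 = 7.85.

(7.35, 7.85)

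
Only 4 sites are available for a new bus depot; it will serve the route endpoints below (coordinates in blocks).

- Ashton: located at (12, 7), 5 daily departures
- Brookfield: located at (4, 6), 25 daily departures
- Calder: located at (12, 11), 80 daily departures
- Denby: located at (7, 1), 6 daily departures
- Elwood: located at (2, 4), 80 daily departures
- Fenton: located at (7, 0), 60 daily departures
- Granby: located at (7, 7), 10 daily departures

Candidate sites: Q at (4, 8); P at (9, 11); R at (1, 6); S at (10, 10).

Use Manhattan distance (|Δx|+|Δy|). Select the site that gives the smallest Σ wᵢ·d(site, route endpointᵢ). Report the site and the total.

Q, total 2215 blocks

Total weighted distance at each candidate:
  Q (4, 8): total = 2215
  P (9, 11): total = 2557
  R (1, 6): total = 2511
  S (10, 10): total = 2547
Minimum is at Q with total 2215 blocks.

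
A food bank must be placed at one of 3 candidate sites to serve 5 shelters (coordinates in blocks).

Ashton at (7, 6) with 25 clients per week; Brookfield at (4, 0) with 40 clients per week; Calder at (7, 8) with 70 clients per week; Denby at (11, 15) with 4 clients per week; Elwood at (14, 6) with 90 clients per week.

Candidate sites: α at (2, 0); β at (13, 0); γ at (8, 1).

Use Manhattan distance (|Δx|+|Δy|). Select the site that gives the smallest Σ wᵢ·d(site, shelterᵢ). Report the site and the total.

γ, total 1968 blocks

Total weighted distance at each candidate:
  α (2, 0): total = 2981
  β (13, 0): total = 2338
  γ (8, 1): total = 1968
Minimum is at γ with total 1968 blocks.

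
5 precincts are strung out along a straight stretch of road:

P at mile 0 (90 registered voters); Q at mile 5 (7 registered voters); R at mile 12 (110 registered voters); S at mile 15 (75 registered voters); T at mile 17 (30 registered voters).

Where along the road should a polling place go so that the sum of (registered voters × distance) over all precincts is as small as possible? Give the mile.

x = 12

For a sum of weighted absolute distances on a line, the optimum is the weighted median (not the mean). Total weight W = 312; half-weight = 156.
Sort by position and accumulate weight:
  mile 0 (P, w=90) → cum 90
  mile 5 (Q, w=7) → cum 97
  mile 12 (R, w=110) → cum 207  ≥ 156 → median here
  mile 15 (S, w=75) → cum 282
  mile 17 (T, w=30) → cum 312
Optimal location: mile 12.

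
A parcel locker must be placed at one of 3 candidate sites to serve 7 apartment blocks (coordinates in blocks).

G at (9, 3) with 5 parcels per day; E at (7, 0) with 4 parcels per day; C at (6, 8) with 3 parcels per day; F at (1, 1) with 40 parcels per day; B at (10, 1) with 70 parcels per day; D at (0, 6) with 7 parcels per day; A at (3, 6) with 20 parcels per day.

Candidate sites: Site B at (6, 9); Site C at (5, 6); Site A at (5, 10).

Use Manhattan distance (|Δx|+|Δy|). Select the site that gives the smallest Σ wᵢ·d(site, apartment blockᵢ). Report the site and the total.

Site C, total 1211 blocks

Total weighted distance at each candidate:
  Site B (6, 9): total = 1631
  Site C (5, 6): total = 1211
  Site A (5, 10): total = 1795
Minimum is at Site C with total 1211 blocks.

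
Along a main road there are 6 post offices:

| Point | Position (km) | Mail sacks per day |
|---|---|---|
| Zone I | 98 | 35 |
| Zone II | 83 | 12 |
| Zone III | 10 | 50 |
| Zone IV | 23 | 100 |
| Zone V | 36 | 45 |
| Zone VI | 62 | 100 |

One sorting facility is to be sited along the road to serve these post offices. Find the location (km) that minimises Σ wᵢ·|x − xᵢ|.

For a sum of weighted absolute distances on a line, the optimum is the weighted median (not the mean). Total weight W = 342; half-weight = 171.
Sort by position and accumulate weight:
  km 10 (Zone III, w=50) → cum 50
  km 23 (Zone IV, w=100) → cum 150
  km 36 (Zone V, w=45) → cum 195  ≥ 171 → median here
  km 62 (Zone VI, w=100) → cum 295
  km 83 (Zone II, w=12) → cum 307
  km 98 (Zone I, w=35) → cum 342
Optimal location: km 36.

x = 36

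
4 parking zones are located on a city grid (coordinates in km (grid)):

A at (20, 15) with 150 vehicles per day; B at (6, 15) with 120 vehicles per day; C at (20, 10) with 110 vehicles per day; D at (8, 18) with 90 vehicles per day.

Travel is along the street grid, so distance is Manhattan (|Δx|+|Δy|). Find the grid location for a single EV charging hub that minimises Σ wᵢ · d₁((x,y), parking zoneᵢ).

Manhattan distance separates: Σwᵢ(|x−xᵢ|+|y−yᵢ|) = Σwᵢ|x−xᵢ| + Σwᵢ|y−yᵢ|, so x and y are optimised independently as 1-D weighted medians.
Total weight W = 470; half = 235.
x-coordinate, sorted with cumulative weight:
  x=6 (B, w=120) cum 120
  x=8 (D, w=90) cum 210
  x=20 (A, w=150) cum 360  ← median
  x=20 (C, w=110) cum 470
⇒ x* = 20
y-coordinate, sorted with cumulative weight:
  y=10 (C, w=110) cum 110
  y=15 (A, w=150) cum 260  ← median
  y=15 (B, w=120) cum 380
  y=18 (D, w=90) cum 470
⇒ y* = 15

(20, 15)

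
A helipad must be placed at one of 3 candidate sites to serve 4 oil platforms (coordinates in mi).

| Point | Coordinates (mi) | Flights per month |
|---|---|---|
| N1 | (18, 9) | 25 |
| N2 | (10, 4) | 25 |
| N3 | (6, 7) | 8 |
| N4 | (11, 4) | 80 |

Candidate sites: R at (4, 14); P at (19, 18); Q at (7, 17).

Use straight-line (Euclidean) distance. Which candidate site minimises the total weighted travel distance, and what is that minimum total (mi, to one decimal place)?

R, total 1698.0 mi

Total weighted distance at each candidate:
  R (4, 14): total = 1698.0
  P (19, 18): total = 2068.7
  Q (7, 17): total = 1842.1
Minimum is at R with total 1698.0 mi.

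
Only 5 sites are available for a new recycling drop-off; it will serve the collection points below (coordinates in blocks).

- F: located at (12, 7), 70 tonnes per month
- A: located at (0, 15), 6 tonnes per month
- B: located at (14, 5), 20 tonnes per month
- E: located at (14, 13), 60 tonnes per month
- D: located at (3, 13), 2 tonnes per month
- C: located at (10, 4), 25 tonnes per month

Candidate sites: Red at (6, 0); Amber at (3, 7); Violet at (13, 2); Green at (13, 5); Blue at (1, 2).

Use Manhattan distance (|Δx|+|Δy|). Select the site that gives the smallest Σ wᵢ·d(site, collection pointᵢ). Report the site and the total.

Green, total 1044 blocks

Total weighted distance at each candidate:
  Red (6, 0): total = 2788
  Amber (3, 7): total = 2238
  Violet (13, 2): total = 1543
  Green (13, 5): total = 1044
  Blue (1, 2): total = 3265
Minimum is at Green with total 1044 blocks.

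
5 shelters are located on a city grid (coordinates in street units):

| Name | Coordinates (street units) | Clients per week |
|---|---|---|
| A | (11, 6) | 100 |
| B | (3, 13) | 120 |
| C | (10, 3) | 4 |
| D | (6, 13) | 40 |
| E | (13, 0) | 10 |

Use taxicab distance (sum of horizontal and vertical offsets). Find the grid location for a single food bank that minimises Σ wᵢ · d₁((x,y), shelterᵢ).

Manhattan distance separates: Σwᵢ(|x−xᵢ|+|y−yᵢ|) = Σwᵢ|x−xᵢ| + Σwᵢ|y−yᵢ|, so x and y are optimised independently as 1-D weighted medians.
Total weight W = 274; half = 137.
x-coordinate, sorted with cumulative weight:
  x=3 (B, w=120) cum 120
  x=6 (D, w=40) cum 160  ← median
  x=10 (C, w=4) cum 164
  x=11 (A, w=100) cum 264
  x=13 (E, w=10) cum 274
⇒ x* = 6
y-coordinate, sorted with cumulative weight:
  y=0 (E, w=10) cum 10
  y=3 (C, w=4) cum 14
  y=6 (A, w=100) cum 114
  y=13 (B, w=120) cum 234  ← median
  y=13 (D, w=40) cum 274
⇒ y* = 13

(6, 13)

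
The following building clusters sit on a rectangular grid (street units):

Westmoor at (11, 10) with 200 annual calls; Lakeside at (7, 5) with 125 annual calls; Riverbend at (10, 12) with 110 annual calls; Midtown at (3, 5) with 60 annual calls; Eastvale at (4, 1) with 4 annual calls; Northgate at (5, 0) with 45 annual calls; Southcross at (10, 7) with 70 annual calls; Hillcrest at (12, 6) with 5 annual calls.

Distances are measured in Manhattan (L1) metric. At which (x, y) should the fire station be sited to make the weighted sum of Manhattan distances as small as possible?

(10, 10)

Manhattan distance separates: Σwᵢ(|x−xᵢ|+|y−yᵢ|) = Σwᵢ|x−xᵢ| + Σwᵢ|y−yᵢ|, so x and y are optimised independently as 1-D weighted medians.
Total weight W = 619; half = 309.5.
x-coordinate, sorted with cumulative weight:
  x=3 (Midtown, w=60) cum 60
  x=4 (Eastvale, w=4) cum 64
  x=5 (Northgate, w=45) cum 109
  x=7 (Lakeside, w=125) cum 234
  x=10 (Riverbend, w=110) cum 344  ← median
  x=10 (Southcross, w=70) cum 414
  x=11 (Westmoor, w=200) cum 614
  x=12 (Hillcrest, w=5) cum 619
⇒ x* = 10
y-coordinate, sorted with cumulative weight:
  y=0 (Northgate, w=45) cum 45
  y=1 (Eastvale, w=4) cum 49
  y=5 (Lakeside, w=125) cum 174
  y=5 (Midtown, w=60) cum 234
  y=6 (Hillcrest, w=5) cum 239
  y=7 (Southcross, w=70) cum 309
  y=10 (Westmoor, w=200) cum 509  ← median
  y=12 (Riverbend, w=110) cum 619
⇒ y* = 10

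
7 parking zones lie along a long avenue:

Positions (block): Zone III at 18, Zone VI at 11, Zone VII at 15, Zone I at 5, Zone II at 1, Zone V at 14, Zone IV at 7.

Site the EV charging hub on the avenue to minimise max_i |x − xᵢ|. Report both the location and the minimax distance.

location 9.5, max distance 8.5

The 1-center on a line is the midpoint of the two extreme points: leftmost at 1, rightmost at 18.
Optimal location = (1 + 18)/2 = 9.5; maximum distance = (18 − 1)/2 = 8.5.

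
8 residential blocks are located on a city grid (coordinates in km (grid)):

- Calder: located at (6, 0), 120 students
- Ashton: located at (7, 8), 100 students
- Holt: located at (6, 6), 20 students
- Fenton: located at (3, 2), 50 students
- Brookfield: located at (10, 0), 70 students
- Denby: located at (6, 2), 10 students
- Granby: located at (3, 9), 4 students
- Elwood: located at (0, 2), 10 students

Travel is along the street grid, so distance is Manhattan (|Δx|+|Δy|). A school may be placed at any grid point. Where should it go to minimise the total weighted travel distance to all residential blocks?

Manhattan distance separates: Σwᵢ(|x−xᵢ|+|y−yᵢ|) = Σwᵢ|x−xᵢ| + Σwᵢ|y−yᵢ|, so x and y are optimised independently as 1-D weighted medians.
Total weight W = 384; half = 192.
x-coordinate, sorted with cumulative weight:
  x=0 (Elwood, w=10) cum 10
  x=3 (Fenton, w=50) cum 60
  x=3 (Granby, w=4) cum 64
  x=6 (Calder, w=120) cum 184
  x=6 (Holt, w=20) cum 204  ← median
  x=6 (Denby, w=10) cum 214
  x=7 (Ashton, w=100) cum 314
  x=10 (Brookfield, w=70) cum 384
⇒ x* = 6
y-coordinate, sorted with cumulative weight:
  y=0 (Calder, w=120) cum 120
  y=0 (Brookfield, w=70) cum 190
  y=2 (Fenton, w=50) cum 240  ← median
  y=2 (Denby, w=10) cum 250
  y=2 (Elwood, w=10) cum 260
  y=6 (Holt, w=20) cum 280
  y=8 (Ashton, w=100) cum 380
  y=9 (Granby, w=4) cum 384
⇒ y* = 2

(6, 2)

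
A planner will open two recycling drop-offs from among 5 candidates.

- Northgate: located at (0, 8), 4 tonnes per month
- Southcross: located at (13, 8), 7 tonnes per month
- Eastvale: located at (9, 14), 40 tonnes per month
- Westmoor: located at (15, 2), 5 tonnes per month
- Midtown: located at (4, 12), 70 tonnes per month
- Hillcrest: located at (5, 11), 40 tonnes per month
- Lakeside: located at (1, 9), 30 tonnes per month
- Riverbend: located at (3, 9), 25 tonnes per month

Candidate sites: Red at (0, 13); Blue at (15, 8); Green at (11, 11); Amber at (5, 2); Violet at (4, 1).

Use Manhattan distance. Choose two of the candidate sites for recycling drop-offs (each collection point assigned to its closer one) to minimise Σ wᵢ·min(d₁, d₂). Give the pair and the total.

Evaluate every pair (each demand assigned to the nearer of the two):
  {Red, Green}: total = 1235
  {Red, Blue}: total = 1419
  {Red, Amber}: total = 1523
  {Red, Violet}: total = 1547
  {Green, Amber}: total = 1684
  {Green, Violet}: total = 1694
  {Blue, Green}: total = 1710
  {Blue, Amber}: total = 2253
  {Blue, Violet}: total = 2333
  {Amber, Violet}: total = 2517
Best pair: {Red, Green} with total 1235.

{Red, Green}, total 1235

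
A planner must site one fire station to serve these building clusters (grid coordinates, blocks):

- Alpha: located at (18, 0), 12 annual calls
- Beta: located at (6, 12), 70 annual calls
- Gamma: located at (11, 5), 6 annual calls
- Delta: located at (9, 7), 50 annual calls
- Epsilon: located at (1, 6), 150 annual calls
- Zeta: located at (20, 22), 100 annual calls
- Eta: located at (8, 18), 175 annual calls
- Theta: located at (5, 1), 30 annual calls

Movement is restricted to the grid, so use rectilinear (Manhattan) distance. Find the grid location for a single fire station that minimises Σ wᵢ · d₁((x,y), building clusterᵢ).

Manhattan distance separates: Σwᵢ(|x−xᵢ|+|y−yᵢ|) = Σwᵢ|x−xᵢ| + Σwᵢ|y−yᵢ|, so x and y are optimised independently as 1-D weighted medians.
Total weight W = 593; half = 296.5.
x-coordinate, sorted with cumulative weight:
  x=1 (Epsilon, w=150) cum 150
  x=5 (Theta, w=30) cum 180
  x=6 (Beta, w=70) cum 250
  x=8 (Eta, w=175) cum 425  ← median
  x=9 (Delta, w=50) cum 475
  x=11 (Gamma, w=6) cum 481
  x=18 (Alpha, w=12) cum 493
  x=20 (Zeta, w=100) cum 593
⇒ x* = 8
y-coordinate, sorted with cumulative weight:
  y=0 (Alpha, w=12) cum 12
  y=1 (Theta, w=30) cum 42
  y=5 (Gamma, w=6) cum 48
  y=6 (Epsilon, w=150) cum 198
  y=7 (Delta, w=50) cum 248
  y=12 (Beta, w=70) cum 318  ← median
  y=18 (Eta, w=175) cum 493
  y=22 (Zeta, w=100) cum 593
⇒ y* = 12

(8, 12)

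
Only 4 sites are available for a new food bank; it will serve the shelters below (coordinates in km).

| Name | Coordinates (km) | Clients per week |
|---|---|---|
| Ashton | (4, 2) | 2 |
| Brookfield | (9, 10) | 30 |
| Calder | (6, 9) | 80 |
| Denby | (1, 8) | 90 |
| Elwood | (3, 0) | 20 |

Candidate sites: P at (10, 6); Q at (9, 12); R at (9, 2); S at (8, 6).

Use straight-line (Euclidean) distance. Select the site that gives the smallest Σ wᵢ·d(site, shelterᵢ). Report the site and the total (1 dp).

S, total 1234.9 km

Total weighted distance at each candidate:
  P (10, 6): total = 1552.3
  Q (9, 12): total = 1495.1
  R (9, 2): total = 1885.8
  S (8, 6): total = 1234.9
Minimum is at S with total 1234.9 km.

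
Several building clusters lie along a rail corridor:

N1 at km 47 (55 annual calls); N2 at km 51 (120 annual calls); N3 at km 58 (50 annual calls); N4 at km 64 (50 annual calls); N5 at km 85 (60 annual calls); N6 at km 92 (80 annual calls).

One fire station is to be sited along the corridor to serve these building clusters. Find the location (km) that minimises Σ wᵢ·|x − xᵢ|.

For a sum of weighted absolute distances on a line, the optimum is the weighted median (not the mean). Total weight W = 415; half-weight = 207.5.
Sort by position and accumulate weight:
  km 47 (N1, w=55) → cum 55
  km 51 (N2, w=120) → cum 175
  km 58 (N3, w=50) → cum 225  ≥ 207.5 → median here
  km 64 (N4, w=50) → cum 275
  km 85 (N5, w=60) → cum 335
  km 92 (N6, w=80) → cum 415
Optimal location: km 58.

x = 58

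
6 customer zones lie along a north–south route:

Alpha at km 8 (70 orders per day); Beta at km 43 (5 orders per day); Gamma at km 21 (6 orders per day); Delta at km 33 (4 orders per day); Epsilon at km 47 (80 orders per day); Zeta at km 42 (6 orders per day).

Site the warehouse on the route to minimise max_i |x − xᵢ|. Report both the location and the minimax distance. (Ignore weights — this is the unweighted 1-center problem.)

The 1-center on a line is the midpoint of the two extreme points: leftmost at 8, rightmost at 47.
Optimal location = (8 + 47)/2 = 27.5; maximum distance = (47 − 8)/2 = 19.5.

location 27.5, max distance 19.5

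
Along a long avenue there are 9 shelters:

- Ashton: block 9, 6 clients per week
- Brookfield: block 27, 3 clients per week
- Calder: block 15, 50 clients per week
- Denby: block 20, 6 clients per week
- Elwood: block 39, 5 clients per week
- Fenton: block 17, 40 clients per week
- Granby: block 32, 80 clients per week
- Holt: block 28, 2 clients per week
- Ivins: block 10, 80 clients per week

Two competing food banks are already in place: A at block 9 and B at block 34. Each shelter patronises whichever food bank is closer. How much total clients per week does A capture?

The indifferent point is the midpoint (9+34)/2 = 21.5; shelters left of it (closer to A at 9) go to A, those right go to B.
  Ashton at 9 (w=6) → A
  Ivins at 10 (w=80) → A
  Calder at 15 (w=50) → A
  Fenton at 17 (w=40) → A
  Denby at 20 (w=6) → A
  Brookfield at 27 (w=3) → B
  Holt at 28 (w=2) → B
  Granby at 32 (w=80) → B
  Elwood at 39 (w=5) → B
A captures 182; B captures 90.

182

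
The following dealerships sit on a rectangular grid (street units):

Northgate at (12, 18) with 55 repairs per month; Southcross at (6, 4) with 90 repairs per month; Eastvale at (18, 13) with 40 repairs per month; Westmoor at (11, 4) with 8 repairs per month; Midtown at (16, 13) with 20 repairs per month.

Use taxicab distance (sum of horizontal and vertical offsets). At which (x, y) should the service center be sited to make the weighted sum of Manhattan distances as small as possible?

(12, 13)

Manhattan distance separates: Σwᵢ(|x−xᵢ|+|y−yᵢ|) = Σwᵢ|x−xᵢ| + Σwᵢ|y−yᵢ|, so x and y are optimised independently as 1-D weighted medians.
Total weight W = 213; half = 106.5.
x-coordinate, sorted with cumulative weight:
  x=6 (Southcross, w=90) cum 90
  x=11 (Westmoor, w=8) cum 98
  x=12 (Northgate, w=55) cum 153  ← median
  x=16 (Midtown, w=20) cum 173
  x=18 (Eastvale, w=40) cum 213
⇒ x* = 12
y-coordinate, sorted with cumulative weight:
  y=4 (Southcross, w=90) cum 90
  y=4 (Westmoor, w=8) cum 98
  y=13 (Eastvale, w=40) cum 138  ← median
  y=13 (Midtown, w=20) cum 158
  y=18 (Northgate, w=55) cum 213
⇒ y* = 13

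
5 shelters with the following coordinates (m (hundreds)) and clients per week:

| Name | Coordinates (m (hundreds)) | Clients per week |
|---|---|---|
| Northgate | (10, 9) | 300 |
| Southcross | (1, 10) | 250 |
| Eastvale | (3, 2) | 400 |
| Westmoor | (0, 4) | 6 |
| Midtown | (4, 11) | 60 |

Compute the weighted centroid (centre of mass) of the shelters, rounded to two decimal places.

(4.62, 6.58)

The minimiser of Σwᵢ‖p−pᵢ‖² is the weighted centroid p* = (Σwᵢpᵢ)/(Σwᵢ).
Σwᵢ = 1016.
Σwᵢxᵢ = 300·10 + 250·1 + 400·3 + 6·0 + 60·4 = 4690.
Σwᵢyᵢ = 300·9 + 250·10 + 400·2 + 6·4 + 60·11 = 6684.
x* = 4690/1016 = 4.62, y* = 6684/1016 = 6.58.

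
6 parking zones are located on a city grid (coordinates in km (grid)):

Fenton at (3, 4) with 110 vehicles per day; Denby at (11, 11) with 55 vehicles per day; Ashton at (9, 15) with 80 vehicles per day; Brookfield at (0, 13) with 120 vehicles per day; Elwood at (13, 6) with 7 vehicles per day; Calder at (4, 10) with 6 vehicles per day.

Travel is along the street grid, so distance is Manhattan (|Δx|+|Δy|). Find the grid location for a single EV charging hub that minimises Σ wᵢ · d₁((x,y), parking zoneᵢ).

Manhattan distance separates: Σwᵢ(|x−xᵢ|+|y−yᵢ|) = Σwᵢ|x−xᵢ| + Σwᵢ|y−yᵢ|, so x and y are optimised independently as 1-D weighted medians.
Total weight W = 378; half = 189.
x-coordinate, sorted with cumulative weight:
  x=0 (Brookfield, w=120) cum 120
  x=3 (Fenton, w=110) cum 230  ← median
  x=4 (Calder, w=6) cum 236
  x=9 (Ashton, w=80) cum 316
  x=11 (Denby, w=55) cum 371
  x=13 (Elwood, w=7) cum 378
⇒ x* = 3
y-coordinate, sorted with cumulative weight:
  y=4 (Fenton, w=110) cum 110
  y=6 (Elwood, w=7) cum 117
  y=10 (Calder, w=6) cum 123
  y=11 (Denby, w=55) cum 178
  y=13 (Brookfield, w=120) cum 298  ← median
  y=15 (Ashton, w=80) cum 378
⇒ y* = 13

(3, 13)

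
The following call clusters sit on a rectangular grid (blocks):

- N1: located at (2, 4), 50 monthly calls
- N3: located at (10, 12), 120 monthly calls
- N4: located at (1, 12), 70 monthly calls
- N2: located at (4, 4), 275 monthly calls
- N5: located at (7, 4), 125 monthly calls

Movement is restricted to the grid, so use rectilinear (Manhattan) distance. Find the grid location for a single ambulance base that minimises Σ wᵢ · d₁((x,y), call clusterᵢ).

Manhattan distance separates: Σwᵢ(|x−xᵢ|+|y−yᵢ|) = Σwᵢ|x−xᵢ| + Σwᵢ|y−yᵢ|, so x and y are optimised independently as 1-D weighted medians.
Total weight W = 640; half = 320.
x-coordinate, sorted with cumulative weight:
  x=1 (N4, w=70) cum 70
  x=2 (N1, w=50) cum 120
  x=4 (N2, w=275) cum 395  ← median
  x=7 (N5, w=125) cum 520
  x=10 (N3, w=120) cum 640
⇒ x* = 4
y-coordinate, sorted with cumulative weight:
  y=4 (N1, w=50) cum 50
  y=4 (N2, w=275) cum 325  ← median
  y=4 (N5, w=125) cum 450
  y=12 (N3, w=120) cum 570
  y=12 (N4, w=70) cum 640
⇒ y* = 4

(4, 4)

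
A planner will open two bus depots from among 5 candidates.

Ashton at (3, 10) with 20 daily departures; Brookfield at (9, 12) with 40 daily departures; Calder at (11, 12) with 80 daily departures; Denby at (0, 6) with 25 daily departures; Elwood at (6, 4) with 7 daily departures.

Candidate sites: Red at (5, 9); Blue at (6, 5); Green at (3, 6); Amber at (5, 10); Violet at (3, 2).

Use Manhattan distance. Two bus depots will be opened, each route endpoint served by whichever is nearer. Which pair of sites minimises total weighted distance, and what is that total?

Evaluate every pair (each demand assigned to the nearer of the two):
  {Green, Amber}: total = 1030
  {Blue, Amber}: total = 1102
  {Amber, Violet}: total = 1130
  {Red, Amber}: total = 1162
  {Red, Green}: total = 1170
  {Red, Blue}: total = 1242
  {Red, Violet}: total = 1270
  {Blue, Green}: total = 1522
  {Blue, Violet}: total = 1702
  {Green, Violet}: total = 1790
Best pair: {Green, Amber} with total 1030.

{Green, Amber}, total 1030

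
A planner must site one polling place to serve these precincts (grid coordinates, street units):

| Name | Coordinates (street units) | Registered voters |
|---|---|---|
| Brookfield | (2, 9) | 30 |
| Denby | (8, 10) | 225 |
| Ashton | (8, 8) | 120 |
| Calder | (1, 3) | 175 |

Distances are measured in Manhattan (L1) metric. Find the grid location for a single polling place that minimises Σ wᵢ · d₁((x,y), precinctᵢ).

Manhattan distance separates: Σwᵢ(|x−xᵢ|+|y−yᵢ|) = Σwᵢ|x−xᵢ| + Σwᵢ|y−yᵢ|, so x and y are optimised independently as 1-D weighted medians.
Total weight W = 550; half = 275.
x-coordinate, sorted with cumulative weight:
  x=1 (Calder, w=175) cum 175
  x=2 (Brookfield, w=30) cum 205
  x=8 (Denby, w=225) cum 430  ← median
  x=8 (Ashton, w=120) cum 550
⇒ x* = 8
y-coordinate, sorted with cumulative weight:
  y=3 (Calder, w=175) cum 175
  y=8 (Ashton, w=120) cum 295  ← median
  y=9 (Brookfield, w=30) cum 325
  y=10 (Denby, w=225) cum 550
⇒ y* = 8

(8, 8)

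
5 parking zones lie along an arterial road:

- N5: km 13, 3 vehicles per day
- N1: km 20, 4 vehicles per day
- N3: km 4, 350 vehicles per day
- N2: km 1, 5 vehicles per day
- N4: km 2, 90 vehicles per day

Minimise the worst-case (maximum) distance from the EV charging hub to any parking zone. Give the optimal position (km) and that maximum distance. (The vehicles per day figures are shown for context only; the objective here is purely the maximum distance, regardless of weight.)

location 10.5, max distance 9.5

The 1-center on a line is the midpoint of the two extreme points: leftmost at 1, rightmost at 20.
Optimal location = (1 + 20)/2 = 10.5; maximum distance = (20 − 1)/2 = 9.5.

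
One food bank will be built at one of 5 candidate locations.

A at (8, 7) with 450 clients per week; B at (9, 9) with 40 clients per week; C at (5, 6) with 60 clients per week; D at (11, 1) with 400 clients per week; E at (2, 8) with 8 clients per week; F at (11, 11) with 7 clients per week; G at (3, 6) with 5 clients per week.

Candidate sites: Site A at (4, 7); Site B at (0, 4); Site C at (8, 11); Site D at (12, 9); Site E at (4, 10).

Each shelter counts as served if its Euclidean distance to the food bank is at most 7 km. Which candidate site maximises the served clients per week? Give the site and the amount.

Coverage radius r = 7 km; a point is covered iff (Δx)²+(Δy)² ≤ 7² = 49.
  Site A (4, 7): covers {A, B, C, E, G} → 563
  Site B (0, 4): covers {C, E, G} → 73
  Site C (8, 11): covers {A, B, C, E, F} → 565
  Site D (12, 9): covers {A, B, F} → 497
  Site E (4, 10): covers {A, B, C, E, G} → 563
Maximum coverage at Site C: 565 clients per week.

Site C, covering 565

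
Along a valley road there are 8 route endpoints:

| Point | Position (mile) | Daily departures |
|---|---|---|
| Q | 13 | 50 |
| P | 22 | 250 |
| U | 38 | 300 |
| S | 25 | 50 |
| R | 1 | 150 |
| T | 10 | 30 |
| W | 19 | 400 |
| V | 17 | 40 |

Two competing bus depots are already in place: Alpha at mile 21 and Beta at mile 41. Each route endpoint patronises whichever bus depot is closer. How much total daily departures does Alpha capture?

970

The indifferent point is the midpoint (21+41)/2 = 31; route endpoints left of it (closer to Alpha at 21) go to Alpha, those right go to Beta.
  R at 1 (w=150) → Alpha
  T at 10 (w=30) → Alpha
  Q at 13 (w=50) → Alpha
  V at 17 (w=40) → Alpha
  W at 19 (w=400) → Alpha
  P at 22 (w=250) → Alpha
  S at 25 (w=50) → Alpha
  U at 38 (w=300) → Beta
Alpha captures 970; Beta captures 300.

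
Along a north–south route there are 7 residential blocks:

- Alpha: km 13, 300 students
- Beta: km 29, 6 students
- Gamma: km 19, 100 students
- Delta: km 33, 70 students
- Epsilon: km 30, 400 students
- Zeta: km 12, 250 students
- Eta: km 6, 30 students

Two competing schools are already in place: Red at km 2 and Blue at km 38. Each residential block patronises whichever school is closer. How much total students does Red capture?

680

The indifferent point is the midpoint (2+38)/2 = 20; residential blocks left of it (closer to Red at 2) go to Red, those right go to Blue.
  Eta at 6 (w=30) → Red
  Zeta at 12 (w=250) → Red
  Alpha at 13 (w=300) → Red
  Gamma at 19 (w=100) → Red
  Beta at 29 (w=6) → Blue
  Epsilon at 30 (w=400) → Blue
  Delta at 33 (w=70) → Blue
Red captures 680; Blue captures 476.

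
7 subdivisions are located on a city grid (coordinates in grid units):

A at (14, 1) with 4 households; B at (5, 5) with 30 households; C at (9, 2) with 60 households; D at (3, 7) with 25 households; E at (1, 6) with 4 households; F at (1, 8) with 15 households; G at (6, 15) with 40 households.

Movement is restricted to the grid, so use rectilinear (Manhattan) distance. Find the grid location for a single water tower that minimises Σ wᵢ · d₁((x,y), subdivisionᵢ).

(6, 5)

Manhattan distance separates: Σwᵢ(|x−xᵢ|+|y−yᵢ|) = Σwᵢ|x−xᵢ| + Σwᵢ|y−yᵢ|, so x and y are optimised independently as 1-D weighted medians.
Total weight W = 178; half = 89.
x-coordinate, sorted with cumulative weight:
  x=1 (E, w=4) cum 4
  x=1 (F, w=15) cum 19
  x=3 (D, w=25) cum 44
  x=5 (B, w=30) cum 74
  x=6 (G, w=40) cum 114  ← median
  x=9 (C, w=60) cum 174
  x=14 (A, w=4) cum 178
⇒ x* = 6
y-coordinate, sorted with cumulative weight:
  y=1 (A, w=4) cum 4
  y=2 (C, w=60) cum 64
  y=5 (B, w=30) cum 94  ← median
  y=6 (E, w=4) cum 98
  y=7 (D, w=25) cum 123
  y=8 (F, w=15) cum 138
  y=15 (G, w=40) cum 178
⇒ y* = 5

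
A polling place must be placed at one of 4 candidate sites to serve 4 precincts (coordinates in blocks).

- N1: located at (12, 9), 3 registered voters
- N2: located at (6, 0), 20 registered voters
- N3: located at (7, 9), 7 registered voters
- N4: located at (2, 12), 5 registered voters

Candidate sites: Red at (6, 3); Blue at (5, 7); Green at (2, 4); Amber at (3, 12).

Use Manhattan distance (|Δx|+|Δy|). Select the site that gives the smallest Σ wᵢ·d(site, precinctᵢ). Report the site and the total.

Total weighted distance at each candidate:
  Red (6, 3): total = 210
  Blue (5, 7): total = 255
  Green (2, 4): total = 315
  Amber (3, 12): total = 390
Minimum is at Red with total 210 blocks.

Red, total 210 blocks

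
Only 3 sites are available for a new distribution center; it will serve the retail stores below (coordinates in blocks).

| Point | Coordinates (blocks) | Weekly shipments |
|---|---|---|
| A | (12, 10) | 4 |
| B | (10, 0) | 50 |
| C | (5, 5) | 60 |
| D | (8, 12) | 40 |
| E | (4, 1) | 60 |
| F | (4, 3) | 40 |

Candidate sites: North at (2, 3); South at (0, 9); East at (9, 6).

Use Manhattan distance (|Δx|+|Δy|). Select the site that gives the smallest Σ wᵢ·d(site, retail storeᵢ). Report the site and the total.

Total weighted distance at each candidate:
  North (2, 3): total = 1838
  South (0, 9): total = 3102
  East (9, 6): total = 1878
Minimum is at North with total 1838 blocks.

North, total 1838 blocks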